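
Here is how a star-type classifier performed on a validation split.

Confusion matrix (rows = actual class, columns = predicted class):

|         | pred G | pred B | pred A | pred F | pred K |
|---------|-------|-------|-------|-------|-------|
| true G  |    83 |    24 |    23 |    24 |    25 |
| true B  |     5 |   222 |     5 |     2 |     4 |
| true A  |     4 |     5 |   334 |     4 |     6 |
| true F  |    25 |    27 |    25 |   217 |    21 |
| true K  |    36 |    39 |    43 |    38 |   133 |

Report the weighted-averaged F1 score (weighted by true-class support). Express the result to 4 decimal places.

0.7058

Per-class F1 score (2·TP/(2·TP+FP+FN)):
  G: TP=83, FP=5+4+25+36=70, FN=24+23+24+25=96 → 166/332 = 0.50000
  B: TP=222, FP=24+5+27+39=95, FN=5+5+2+4=16 → 444/555 = 0.80000
  A: TP=334, FP=23+5+25+43=96, FN=4+5+4+6=19 → 668/783 = 0.85313
  F: TP=217, FP=24+2+4+38=68, FN=25+27+25+21=98 → 434/600 = 0.72333
  K: TP=133, FP=25+4+6+21=56, FN=36+39+43+38=156 → 266/478 = 0.55649
Weighted-F1 score = Σ (supportᵢ/N)·F1 scoreᵢ with N=1374: (179/1374)·0.50000 + (238/1374)·0.80000 + (353/1374)·0.85313 + (315/1374)·0.72333 + (289/1374)·0.55649 = 0.7058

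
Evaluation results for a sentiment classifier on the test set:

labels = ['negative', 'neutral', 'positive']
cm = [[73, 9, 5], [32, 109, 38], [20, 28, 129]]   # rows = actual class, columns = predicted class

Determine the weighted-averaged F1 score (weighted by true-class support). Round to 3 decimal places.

0.702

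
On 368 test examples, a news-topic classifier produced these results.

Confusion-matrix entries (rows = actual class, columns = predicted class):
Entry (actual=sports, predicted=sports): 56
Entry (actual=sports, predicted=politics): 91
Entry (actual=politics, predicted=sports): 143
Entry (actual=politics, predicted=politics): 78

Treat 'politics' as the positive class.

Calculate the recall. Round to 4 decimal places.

Recall = TP/(TP+FN) = 78/(78+143) = 78/221 = 0.3529

0.3529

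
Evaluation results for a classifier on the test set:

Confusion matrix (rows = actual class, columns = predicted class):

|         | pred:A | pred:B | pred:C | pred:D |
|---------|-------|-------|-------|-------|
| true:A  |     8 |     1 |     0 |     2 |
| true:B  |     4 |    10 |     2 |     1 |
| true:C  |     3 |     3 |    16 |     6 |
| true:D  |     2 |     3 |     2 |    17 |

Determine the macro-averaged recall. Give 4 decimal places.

0.6488

Per-class recall (TP/(TP+FN)):
  A: TP=8, FN=1+0+2=3 → 8/11 = 0.72727
  B: TP=10, FN=4+2+1=7 → 10/17 = 0.58824
  C: TP=16, FN=3+3+6=12 → 16/28 = 0.57143
  D: TP=17, FN=2+3+2=7 → 17/24 = 0.70833
Macro-recall = mean = (0.72727 + 0.58824 + 0.57143 + 0.70833) / 4 = 0.6488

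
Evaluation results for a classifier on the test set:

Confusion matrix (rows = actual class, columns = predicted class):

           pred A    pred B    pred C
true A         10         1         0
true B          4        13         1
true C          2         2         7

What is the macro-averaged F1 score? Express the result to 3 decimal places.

0.747

Per-class F1 score (2·TP/(2·TP+FP+FN)):
  A: TP=10, FP=4+2=6, FN=1+0=1 → 20/27 = 0.7407
  B: TP=13, FP=1+2=3, FN=4+1=5 → 26/34 = 0.7647
  C: TP=7, FP=0+1=1, FN=2+2=4 → 14/19 = 0.7368
Macro-F1 score = mean = (0.7407 + 0.7647 + 0.7368) / 3 = 0.747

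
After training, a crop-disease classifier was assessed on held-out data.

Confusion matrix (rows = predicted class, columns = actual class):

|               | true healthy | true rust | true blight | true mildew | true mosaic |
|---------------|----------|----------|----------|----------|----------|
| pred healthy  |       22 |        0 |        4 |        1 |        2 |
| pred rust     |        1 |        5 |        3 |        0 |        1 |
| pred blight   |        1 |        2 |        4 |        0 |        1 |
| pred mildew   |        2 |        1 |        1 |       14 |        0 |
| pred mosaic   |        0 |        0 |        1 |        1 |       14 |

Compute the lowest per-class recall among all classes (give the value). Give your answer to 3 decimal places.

Per-class recall (TP/(TP+FN)):
  healthy: TP=22, FN=1+1+2+0=4 → 22/26 = 0.8462
  rust: TP=5, FN=0+2+1+0=3 → 5/8 = 0.6250
  blight: TP=4, FN=4+3+1+1=9 → 4/13 = 0.3077
  mildew: TP=14, FN=1+0+0+1=2 → 14/16 = 0.8750
  mosaic: TP=14, FN=2+1+1+0=4 → 14/18 = 0.7778
Lowest is class 'blight' with recall = 0.308.

0.308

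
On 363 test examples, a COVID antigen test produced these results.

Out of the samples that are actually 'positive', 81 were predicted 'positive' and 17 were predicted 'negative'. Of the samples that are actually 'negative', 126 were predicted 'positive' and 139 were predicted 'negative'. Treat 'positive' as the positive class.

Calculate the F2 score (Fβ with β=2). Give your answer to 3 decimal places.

0.676

Fβ = (1+β²)·TP / ((1+β²)·TP + β²·FN + FP), with β²=4
= 5·81 / (5·81 + 4·17 + 126) = 0.676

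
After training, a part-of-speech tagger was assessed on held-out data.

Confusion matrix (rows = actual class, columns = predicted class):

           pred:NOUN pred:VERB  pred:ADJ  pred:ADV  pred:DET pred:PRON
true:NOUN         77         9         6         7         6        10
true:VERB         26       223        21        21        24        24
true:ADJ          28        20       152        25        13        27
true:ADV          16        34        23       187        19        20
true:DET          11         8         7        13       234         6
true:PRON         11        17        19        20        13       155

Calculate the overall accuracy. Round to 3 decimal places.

Accuracy = trace / total = (77+223+152+187+234+155=1028) / 1532 = 1028/1532 = 0.671

0.671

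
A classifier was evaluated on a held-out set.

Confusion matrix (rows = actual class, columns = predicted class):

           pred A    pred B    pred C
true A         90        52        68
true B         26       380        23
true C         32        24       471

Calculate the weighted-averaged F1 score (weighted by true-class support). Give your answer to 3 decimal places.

0.797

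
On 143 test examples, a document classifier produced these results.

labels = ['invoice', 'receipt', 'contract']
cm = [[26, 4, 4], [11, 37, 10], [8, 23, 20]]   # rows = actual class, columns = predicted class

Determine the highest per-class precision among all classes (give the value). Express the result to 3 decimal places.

Per-class precision (TP/(TP+FP)):
  invoice: TP=26, FP=11+8=19 → 26/45 = 0.5778
  receipt: TP=37, FP=4+23=27 → 37/64 = 0.5781
  contract: TP=20, FP=4+10=14 → 20/34 = 0.5882
Highest is class 'contract' with precision = 0.588.

0.588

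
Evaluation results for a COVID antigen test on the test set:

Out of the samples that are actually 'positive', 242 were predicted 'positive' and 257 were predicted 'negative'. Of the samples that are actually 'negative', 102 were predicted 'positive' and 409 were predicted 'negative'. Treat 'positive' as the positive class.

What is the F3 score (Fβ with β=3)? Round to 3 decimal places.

Fβ = (1+β²)·TP / ((1+β²)·TP + β²·FN + FP), with β²=9
= 10·242 / (10·242 + 9·257 + 102) = 0.501

0.501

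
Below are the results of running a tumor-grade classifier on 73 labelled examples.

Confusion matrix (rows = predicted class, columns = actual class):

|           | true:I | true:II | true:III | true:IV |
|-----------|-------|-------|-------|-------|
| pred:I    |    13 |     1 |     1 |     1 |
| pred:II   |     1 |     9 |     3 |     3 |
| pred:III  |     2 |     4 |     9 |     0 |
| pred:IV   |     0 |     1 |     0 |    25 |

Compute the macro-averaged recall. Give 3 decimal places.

Per-class recall (TP/(TP+FN)):
  I: TP=13, FN=1+2+0=3 → 13/16 = 0.8125
  II: TP=9, FN=1+4+1=6 → 9/15 = 0.6000
  III: TP=9, FN=1+3+0=4 → 9/13 = 0.6923
  IV: TP=25, FN=1+3+0=4 → 25/29 = 0.8621
Macro-recall = mean = (0.8125 + 0.6000 + 0.6923 + 0.8621) / 4 = 0.742

0.742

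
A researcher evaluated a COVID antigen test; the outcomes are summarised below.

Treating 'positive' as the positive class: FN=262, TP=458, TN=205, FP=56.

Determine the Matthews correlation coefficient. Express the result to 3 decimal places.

MCC = (TP·TN − FP·FN) / √((TP+FP)(TP+FN)(TN+FP)(TN+FN))
Numerator = 458·205 − 56·262 = 79218
Denominator = √(514·720·261·467) = √45107940960 = 212386.3013
MCC = 79218 / 212386.3013 = 0.373

0.373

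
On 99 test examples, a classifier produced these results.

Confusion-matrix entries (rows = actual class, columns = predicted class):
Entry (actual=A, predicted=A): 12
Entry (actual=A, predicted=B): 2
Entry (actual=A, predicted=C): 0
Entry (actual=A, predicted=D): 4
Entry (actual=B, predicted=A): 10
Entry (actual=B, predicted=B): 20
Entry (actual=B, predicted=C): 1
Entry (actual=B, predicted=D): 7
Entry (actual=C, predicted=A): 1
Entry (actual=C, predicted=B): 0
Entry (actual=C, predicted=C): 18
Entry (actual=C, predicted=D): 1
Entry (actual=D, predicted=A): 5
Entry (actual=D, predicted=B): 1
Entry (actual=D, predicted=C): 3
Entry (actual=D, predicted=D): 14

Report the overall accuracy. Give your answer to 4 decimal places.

Accuracy = trace / total = (12+20+18+14=64) / 99 = 64/99 = 0.6465

0.6465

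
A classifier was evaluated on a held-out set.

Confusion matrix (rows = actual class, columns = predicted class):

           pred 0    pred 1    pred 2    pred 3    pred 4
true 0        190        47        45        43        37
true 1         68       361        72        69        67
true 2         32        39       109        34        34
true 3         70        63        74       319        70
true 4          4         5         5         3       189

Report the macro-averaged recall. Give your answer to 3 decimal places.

Per-class recall (TP/(TP+FN)):
  0: TP=190, FN=47+45+43+37=172 → 190/362 = 0.5249
  1: TP=361, FN=68+72+69+67=276 → 361/637 = 0.5667
  2: TP=109, FN=32+39+34+34=139 → 109/248 = 0.4395
  3: TP=319, FN=70+63+74+70=277 → 319/596 = 0.5352
  4: TP=189, FN=4+5+5+3=17 → 189/206 = 0.9175
Macro-recall = mean = (0.5249 + 0.5667 + 0.4395 + 0.5352 + 0.9175) / 5 = 0.597

0.597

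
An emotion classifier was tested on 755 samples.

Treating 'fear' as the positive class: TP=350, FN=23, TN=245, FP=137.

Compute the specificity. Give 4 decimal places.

Specificity = TN/(TN+FP) = 245/(245+137) = 0.6414

0.6414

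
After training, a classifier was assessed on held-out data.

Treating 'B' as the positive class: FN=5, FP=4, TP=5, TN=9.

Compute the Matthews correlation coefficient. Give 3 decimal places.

0.195

MCC = (TP·TN − FP·FN) / √((TP+FP)(TP+FN)(TN+FP)(TN+FN))
Numerator = 5·9 − 4·5 = 25
Denominator = √(9·10·13·14) = √16380 = 127.9844
MCC = 25 / 127.9844 = 0.195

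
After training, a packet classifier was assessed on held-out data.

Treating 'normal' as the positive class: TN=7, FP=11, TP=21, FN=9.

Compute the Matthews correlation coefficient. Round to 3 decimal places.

0.091

MCC = (TP·TN − FP·FN) / √((TP+FP)(TP+FN)(TN+FP)(TN+FN))
Numerator = 21·7 − 11·9 = 48
Denominator = √(32·30·18·16) = √276480 = 525.8137
MCC = 48 / 525.8137 = 0.091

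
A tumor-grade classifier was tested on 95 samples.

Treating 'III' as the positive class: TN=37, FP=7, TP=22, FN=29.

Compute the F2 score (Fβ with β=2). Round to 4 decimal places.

0.4721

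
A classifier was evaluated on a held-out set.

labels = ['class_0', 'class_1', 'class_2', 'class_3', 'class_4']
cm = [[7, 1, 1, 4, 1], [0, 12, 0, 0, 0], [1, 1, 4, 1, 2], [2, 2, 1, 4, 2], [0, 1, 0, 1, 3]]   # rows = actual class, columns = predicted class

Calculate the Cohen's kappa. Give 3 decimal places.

Observed agreement pₒ = trace/N = 30/51 = 0.5882
Expected agreement pₑ = Σ (rowᵢ·colᵢ)/N² = (14·10 + 12·17 + 9·6 + 11·10 + 5·8)/51² = 0.2107
κ = (pₒ − pₑ)/(1 − pₑ) = (0.5882 − 0.2107)/(1 − 0.2107) = 0.478

0.478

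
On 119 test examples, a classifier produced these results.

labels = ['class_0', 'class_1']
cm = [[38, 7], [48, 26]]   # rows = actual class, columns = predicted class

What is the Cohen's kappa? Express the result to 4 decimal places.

0.1661

Observed agreement pₒ = trace/N = 64/119 = 0.53782
Expected agreement pₑ = Σ (rowᵢ·colᵢ)/N² = (45·86 + 74·33)/119² = 0.44573
κ = (pₒ − pₑ)/(1 − pₑ) = (0.53782 − 0.44573)/(1 − 0.44573) = 0.1661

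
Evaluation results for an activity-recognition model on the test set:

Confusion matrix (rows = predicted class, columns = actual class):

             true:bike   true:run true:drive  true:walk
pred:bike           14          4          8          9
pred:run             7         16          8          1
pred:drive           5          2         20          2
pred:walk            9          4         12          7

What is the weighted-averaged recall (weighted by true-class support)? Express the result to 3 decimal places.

0.445

Per-class recall (TP/(TP+FN)):
  bike: TP=14, FN=7+5+9=21 → 14/35 = 0.4000
  run: TP=16, FN=4+2+4=10 → 16/26 = 0.6154
  drive: TP=20, FN=8+8+12=28 → 20/48 = 0.4167
  walk: TP=7, FN=9+1+2=12 → 7/19 = 0.3684
Weighted-recall = Σ (supportᵢ/N)·recallᵢ with N=128: (35/128)·0.4000 + (26/128)·0.6154 + (48/128)·0.4167 + (19/128)·0.3684 = 0.445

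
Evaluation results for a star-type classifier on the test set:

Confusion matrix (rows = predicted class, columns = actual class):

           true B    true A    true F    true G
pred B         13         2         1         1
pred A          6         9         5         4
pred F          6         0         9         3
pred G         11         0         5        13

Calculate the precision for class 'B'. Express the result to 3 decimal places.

Take TP from the diagonal, FP from the rest of the 'B' prediction marginal, FN from the rest of the 'B' actual marginal.
precision = TP/(TP+FP).
B: TP=13, FP=2+1+1=4 → 13/17 = 0.7647

0.765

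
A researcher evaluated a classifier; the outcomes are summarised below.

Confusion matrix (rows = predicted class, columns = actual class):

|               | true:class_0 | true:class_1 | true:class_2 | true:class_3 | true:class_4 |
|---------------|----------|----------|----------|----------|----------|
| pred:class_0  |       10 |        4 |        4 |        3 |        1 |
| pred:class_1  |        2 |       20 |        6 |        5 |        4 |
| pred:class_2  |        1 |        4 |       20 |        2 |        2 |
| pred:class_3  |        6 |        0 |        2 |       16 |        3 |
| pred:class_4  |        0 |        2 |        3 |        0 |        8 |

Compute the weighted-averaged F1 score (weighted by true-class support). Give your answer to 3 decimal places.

0.578

Per-class F1 score (2·TP/(2·TP+FP+FN)):
  class_0: TP=10, FP=4+4+3+1=12, FN=2+1+6+0=9 → 20/41 = 0.4878
  class_1: TP=20, FP=2+6+5+4=17, FN=4+4+0+2=10 → 40/67 = 0.5970
  class_2: TP=20, FP=1+4+2+2=9, FN=4+6+2+3=15 → 40/64 = 0.6250
  class_3: TP=16, FP=6+0+2+3=11, FN=3+5+2+0=10 → 32/53 = 0.6038
  class_4: TP=8, FP=0+2+3+0=5, FN=1+4+2+3=10 → 16/31 = 0.5161
Weighted-F1 score = Σ (supportᵢ/N)·F1 scoreᵢ with N=128: (19/128)·0.4878 + (30/128)·0.5970 + (35/128)·0.6250 + (26/128)·0.6038 + (18/128)·0.5161 = 0.578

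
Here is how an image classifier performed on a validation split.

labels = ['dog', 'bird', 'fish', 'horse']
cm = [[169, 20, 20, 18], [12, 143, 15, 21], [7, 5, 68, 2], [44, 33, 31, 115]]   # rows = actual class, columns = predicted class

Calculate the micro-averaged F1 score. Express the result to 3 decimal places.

Micro-averaging pools counts across classes: ΣTP=495, ΣFP=228, ΣFN=228.
Micro-F1 score = 2·TP/(2·TP+FP+FN) on pooled counts = 0.685 (equals overall accuracy in single-label multiclass).

0.685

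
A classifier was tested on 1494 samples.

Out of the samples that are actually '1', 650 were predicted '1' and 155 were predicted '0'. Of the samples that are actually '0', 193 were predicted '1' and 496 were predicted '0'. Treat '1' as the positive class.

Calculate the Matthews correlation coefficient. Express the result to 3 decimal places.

0.530

MCC = (TP·TN − FP·FN) / √((TP+FP)(TP+FN)(TN+FP)(TN+FN))
Numerator = 650·496 − 193·155 = 292485
Denominator = √(843·805·689·651) = √304385293485 = 551711.2410
MCC = 292485 / 551711.2410 = 0.530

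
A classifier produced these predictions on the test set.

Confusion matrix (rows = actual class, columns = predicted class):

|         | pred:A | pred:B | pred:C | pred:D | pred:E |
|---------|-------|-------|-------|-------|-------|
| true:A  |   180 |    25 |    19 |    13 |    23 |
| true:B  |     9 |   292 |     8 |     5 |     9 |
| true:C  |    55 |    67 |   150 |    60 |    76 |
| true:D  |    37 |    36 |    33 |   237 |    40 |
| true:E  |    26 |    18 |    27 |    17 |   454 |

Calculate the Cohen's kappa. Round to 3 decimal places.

Observed agreement pₒ = trace/N = 1313/1916 = 0.6853
Expected agreement pₑ = Σ (rowᵢ·colᵢ)/N² = (260·307 + 323·438 + 408·237 + 383·332 + 542·602)/1916² = 0.2101
κ = (pₒ − pₑ)/(1 − pₑ) = (0.6853 − 0.2101)/(1 − 0.2101) = 0.602

0.602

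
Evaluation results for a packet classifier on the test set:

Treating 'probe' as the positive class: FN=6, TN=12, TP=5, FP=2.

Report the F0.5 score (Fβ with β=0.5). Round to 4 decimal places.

0.6410

Fβ = (1+β²)·TP / ((1+β²)·TP + β²·FN + FP), with β²=1/4
= 1.25·5 / (1.25·5 + 0.25·6 + 2) = 0.6410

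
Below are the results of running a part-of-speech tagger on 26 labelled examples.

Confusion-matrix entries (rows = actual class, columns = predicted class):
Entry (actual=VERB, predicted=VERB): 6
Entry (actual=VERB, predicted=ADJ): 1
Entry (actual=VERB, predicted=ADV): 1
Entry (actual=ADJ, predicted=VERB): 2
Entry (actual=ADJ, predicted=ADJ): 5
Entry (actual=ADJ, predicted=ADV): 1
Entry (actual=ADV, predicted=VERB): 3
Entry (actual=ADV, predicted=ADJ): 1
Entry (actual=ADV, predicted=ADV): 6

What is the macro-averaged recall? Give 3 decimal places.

0.658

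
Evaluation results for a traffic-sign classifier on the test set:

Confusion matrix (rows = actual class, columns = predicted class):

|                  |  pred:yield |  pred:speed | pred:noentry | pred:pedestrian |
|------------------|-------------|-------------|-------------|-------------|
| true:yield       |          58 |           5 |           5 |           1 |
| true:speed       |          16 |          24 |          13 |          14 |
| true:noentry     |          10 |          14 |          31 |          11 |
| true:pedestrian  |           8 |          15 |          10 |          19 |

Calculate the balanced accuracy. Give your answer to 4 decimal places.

0.5085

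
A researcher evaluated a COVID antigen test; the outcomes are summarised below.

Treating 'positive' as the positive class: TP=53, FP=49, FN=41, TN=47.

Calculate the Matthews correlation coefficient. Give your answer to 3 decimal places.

0.054

MCC = (TP·TN − FP·FN) / √((TP+FP)(TP+FN)(TN+FP)(TN+FN))
Numerator = 53·47 − 49·41 = 482
Denominator = √(102·94·96·88) = √80999424 = 8999.9680
MCC = 482 / 8999.9680 = 0.054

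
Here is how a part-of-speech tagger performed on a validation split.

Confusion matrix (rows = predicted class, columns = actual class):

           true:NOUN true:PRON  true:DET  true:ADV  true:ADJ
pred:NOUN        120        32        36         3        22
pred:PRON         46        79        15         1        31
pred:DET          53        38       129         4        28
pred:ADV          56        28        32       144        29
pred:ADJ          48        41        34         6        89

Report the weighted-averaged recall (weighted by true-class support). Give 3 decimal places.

Per-class recall (TP/(TP+FN)):
  NOUN: TP=120, FN=46+53+56+48=203 → 120/323 = 0.3715
  PRON: TP=79, FN=32+38+28+41=139 → 79/218 = 0.3624
  DET: TP=129, FN=36+15+32+34=117 → 129/246 = 0.5244
  ADV: TP=144, FN=3+1+4+6=14 → 144/158 = 0.9114
  ADJ: TP=89, FN=22+31+28+29=110 → 89/199 = 0.4472
Weighted-recall = Σ (supportᵢ/N)·recallᵢ with N=1144: (323/1144)·0.3715 + (218/1144)·0.3624 + (246/1144)·0.5244 + (158/1144)·0.9114 + (199/1144)·0.4472 = 0.490

0.490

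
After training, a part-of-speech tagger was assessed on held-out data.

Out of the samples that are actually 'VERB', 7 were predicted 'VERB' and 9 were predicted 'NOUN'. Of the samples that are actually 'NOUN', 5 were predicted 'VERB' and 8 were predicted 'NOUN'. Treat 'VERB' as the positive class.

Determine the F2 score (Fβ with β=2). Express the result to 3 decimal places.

0.461

Fβ = (1+β²)·TP / ((1+β²)·TP + β²·FN + FP), with β²=4
= 5·7 / (5·7 + 4·9 + 5) = 0.461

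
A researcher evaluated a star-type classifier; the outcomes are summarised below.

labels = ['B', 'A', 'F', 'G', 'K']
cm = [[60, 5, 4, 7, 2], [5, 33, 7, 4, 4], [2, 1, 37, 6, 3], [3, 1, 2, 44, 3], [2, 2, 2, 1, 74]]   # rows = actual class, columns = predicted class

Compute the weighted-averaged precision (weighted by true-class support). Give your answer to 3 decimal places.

Per-class precision (TP/(TP+FP)):
  B: TP=60, FP=5+2+3+2=12 → 60/72 = 0.8333
  A: TP=33, FP=5+1+1+2=9 → 33/42 = 0.7857
  F: TP=37, FP=4+7+2+2=15 → 37/52 = 0.7115
  G: TP=44, FP=7+4+6+1=18 → 44/62 = 0.7097
  K: TP=74, FP=2+4+3+3=12 → 74/86 = 0.8605
Weighted-precision = Σ (supportᵢ/N)·precisionᵢ with N=314: (78/314)·0.8333 + (53/314)·0.7857 + (49/314)·0.7115 + (53/314)·0.7097 + (81/314)·0.8605 = 0.792

0.792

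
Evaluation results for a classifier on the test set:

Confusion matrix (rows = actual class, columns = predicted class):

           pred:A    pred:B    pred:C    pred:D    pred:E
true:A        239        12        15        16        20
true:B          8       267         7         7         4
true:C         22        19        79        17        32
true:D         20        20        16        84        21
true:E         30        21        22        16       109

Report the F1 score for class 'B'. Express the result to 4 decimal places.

0.8449

F1 score = 2·TP/(2·TP+FP+FN).
B: TP=267, FP=12+19+20+21=72, FN=8+7+7+4=26 → 534/632 = 0.84494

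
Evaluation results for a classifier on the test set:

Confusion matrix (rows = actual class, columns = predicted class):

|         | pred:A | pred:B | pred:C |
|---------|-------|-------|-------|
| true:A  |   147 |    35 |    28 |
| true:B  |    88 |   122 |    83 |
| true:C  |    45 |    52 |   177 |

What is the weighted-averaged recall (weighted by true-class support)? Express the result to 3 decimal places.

Per-class recall (TP/(TP+FN)):
  A: TP=147, FN=35+28=63 → 147/210 = 0.7000
  B: TP=122, FN=88+83=171 → 122/293 = 0.4164
  C: TP=177, FN=45+52=97 → 177/274 = 0.6460
Weighted-recall = Σ (supportᵢ/N)·recallᵢ with N=777: (210/777)·0.7000 + (293/777)·0.4164 + (274/777)·0.6460 = 0.574

0.574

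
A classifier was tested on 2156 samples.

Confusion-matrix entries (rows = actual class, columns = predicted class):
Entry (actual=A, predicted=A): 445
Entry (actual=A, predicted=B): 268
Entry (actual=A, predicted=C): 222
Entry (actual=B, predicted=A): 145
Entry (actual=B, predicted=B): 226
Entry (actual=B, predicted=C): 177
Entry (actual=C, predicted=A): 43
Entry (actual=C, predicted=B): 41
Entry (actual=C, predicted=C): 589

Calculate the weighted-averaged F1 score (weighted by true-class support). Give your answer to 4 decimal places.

0.5736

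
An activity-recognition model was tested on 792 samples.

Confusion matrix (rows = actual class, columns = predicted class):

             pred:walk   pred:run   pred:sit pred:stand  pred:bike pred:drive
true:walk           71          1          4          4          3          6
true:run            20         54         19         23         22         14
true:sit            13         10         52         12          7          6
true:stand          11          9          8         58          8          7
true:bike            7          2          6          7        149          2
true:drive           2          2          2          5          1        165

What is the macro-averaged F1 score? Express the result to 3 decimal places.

0.655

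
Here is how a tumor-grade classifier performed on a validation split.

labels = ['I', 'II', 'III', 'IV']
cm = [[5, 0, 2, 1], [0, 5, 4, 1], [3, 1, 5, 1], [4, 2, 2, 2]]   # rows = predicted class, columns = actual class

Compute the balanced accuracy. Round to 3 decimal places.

0.457

Balanced accuracy = mean of per-class recall.
  I: recall = 5/12 = 0.4167
  II: recall = 5/8 = 0.6250
  III: recall = 5/13 = 0.3846
  IV: recall = 2/5 = 0.4000
Mean = (0.4167 + 0.6250 + 0.3846 + 0.4000) / 4 = 0.457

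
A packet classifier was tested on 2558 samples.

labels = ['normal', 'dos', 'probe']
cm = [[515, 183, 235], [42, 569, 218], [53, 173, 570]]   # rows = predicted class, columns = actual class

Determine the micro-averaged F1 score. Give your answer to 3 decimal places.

Micro-averaging pools counts across classes: ΣTP=1654, ΣFP=904, ΣFN=904.
Micro-F1 score = 2·TP/(2·TP+FP+FN) on pooled counts = 0.647 (equals overall accuracy in single-label multiclass).

0.647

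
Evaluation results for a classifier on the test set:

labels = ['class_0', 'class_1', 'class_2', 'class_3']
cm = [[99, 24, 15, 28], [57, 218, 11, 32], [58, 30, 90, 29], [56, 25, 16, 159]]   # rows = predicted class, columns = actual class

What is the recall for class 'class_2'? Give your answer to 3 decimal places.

recall = TP/(TP+FN).
class_2: TP=90, FN=15+11+16=42 → 90/132 = 0.6818

0.682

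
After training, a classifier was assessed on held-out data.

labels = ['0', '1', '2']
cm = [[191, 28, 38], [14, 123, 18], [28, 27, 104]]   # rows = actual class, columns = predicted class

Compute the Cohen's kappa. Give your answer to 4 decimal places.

0.5901

Observed agreement pₒ = trace/N = 418/571 = 0.73205
Expected agreement pₑ = Σ (rowᵢ·colᵢ)/N² = (257·233 + 155·178 + 159·160)/571² = 0.34631
κ = (pₒ − pₑ)/(1 − pₑ) = (0.73205 − 0.34631)/(1 − 0.34631) = 0.5901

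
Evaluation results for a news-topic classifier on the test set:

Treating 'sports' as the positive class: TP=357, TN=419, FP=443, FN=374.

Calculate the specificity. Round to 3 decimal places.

0.486

Specificity = TN/(TN+FP) = 419/(419+443) = 0.486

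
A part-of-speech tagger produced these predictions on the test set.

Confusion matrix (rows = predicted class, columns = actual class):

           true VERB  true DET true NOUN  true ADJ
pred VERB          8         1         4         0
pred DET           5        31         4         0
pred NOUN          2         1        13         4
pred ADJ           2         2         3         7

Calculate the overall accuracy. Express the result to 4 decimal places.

Accuracy = trace / total = (8+31+13+7=59) / 87 = 59/87 = 0.6782

0.6782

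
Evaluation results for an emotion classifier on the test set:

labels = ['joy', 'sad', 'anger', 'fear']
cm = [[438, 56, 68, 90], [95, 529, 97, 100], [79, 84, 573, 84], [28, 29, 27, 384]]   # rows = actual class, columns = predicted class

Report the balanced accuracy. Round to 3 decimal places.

0.709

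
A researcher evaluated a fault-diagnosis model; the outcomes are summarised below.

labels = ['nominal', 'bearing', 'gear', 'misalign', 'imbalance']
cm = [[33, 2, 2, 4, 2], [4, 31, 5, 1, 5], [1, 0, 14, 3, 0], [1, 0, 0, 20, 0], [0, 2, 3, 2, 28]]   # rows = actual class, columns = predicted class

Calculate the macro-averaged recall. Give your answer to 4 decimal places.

0.7943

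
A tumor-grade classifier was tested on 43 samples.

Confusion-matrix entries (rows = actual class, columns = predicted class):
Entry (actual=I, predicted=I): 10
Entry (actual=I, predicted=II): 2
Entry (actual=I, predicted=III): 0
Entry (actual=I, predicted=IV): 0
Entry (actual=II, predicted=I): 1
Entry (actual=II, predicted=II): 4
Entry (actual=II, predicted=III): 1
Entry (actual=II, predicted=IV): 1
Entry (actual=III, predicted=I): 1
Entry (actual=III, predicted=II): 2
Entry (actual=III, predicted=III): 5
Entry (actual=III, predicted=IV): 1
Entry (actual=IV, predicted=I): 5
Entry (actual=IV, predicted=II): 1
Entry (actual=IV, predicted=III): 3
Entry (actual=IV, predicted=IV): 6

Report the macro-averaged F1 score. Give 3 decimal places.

Per-class F1 score (2·TP/(2·TP+FP+FN)):
  I: TP=10, FP=1+1+5=7, FN=2+0+0=2 → 20/29 = 0.6897
  II: TP=4, FP=2+2+1=5, FN=1+1+1=3 → 8/16 = 0.5000
  III: TP=5, FP=0+1+3=4, FN=1+2+1=4 → 10/18 = 0.5556
  IV: TP=6, FP=0+1+1=2, FN=5+1+3=9 → 12/23 = 0.5217
Macro-F1 score = mean = (0.6897 + 0.5000 + 0.5556 + 0.5217) / 4 = 0.567

0.567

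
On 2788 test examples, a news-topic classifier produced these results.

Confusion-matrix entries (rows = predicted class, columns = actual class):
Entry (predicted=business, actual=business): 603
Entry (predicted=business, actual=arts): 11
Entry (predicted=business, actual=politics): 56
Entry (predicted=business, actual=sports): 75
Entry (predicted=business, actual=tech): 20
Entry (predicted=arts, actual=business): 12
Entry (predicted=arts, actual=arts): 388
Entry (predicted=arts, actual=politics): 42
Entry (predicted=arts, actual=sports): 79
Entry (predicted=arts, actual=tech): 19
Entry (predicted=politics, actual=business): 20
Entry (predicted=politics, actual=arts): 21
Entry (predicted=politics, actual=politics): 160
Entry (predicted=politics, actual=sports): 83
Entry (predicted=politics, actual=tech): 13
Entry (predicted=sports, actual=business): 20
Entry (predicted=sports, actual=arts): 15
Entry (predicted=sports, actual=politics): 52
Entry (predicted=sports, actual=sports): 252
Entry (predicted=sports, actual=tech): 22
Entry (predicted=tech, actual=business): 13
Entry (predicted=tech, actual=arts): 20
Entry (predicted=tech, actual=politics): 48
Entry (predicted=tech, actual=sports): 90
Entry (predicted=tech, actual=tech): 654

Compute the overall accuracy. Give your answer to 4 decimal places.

0.7378

Accuracy = trace / total = (603+388+160+252+654=2057) / 2788 = 2057/2788 = 0.7378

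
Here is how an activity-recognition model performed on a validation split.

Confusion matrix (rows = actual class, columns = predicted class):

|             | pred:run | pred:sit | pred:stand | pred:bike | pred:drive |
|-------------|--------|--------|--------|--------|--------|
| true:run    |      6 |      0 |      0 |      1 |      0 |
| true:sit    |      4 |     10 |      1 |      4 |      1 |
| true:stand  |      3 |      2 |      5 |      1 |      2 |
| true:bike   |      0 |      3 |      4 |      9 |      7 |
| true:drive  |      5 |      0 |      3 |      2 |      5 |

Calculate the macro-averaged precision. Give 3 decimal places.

0.449

Per-class precision (TP/(TP+FP)):
  run: TP=6, FP=4+3+0+5=12 → 6/18 = 0.3333
  sit: TP=10, FP=0+2+3+0=5 → 10/15 = 0.6667
  stand: TP=5, FP=0+1+4+3=8 → 5/13 = 0.3846
  bike: TP=9, FP=1+4+1+2=8 → 9/17 = 0.5294
  drive: TP=5, FP=0+1+2+7=10 → 5/15 = 0.3333
Macro-precision = mean = (0.3333 + 0.6667 + 0.3846 + 0.5294 + 0.3333) / 5 = 0.449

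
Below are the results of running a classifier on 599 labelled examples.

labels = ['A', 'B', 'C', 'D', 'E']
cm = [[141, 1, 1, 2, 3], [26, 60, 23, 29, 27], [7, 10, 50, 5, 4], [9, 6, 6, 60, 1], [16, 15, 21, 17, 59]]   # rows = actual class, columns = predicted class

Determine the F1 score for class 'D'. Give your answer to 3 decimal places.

One-vs-rest for 'D': TP = diagonal; FP = other classes predicted 'D'; FN = 'D' predicted as other.
F1 score = 2·TP/(2·TP+FP+FN).
D: TP=60, FP=2+29+5+17=53, FN=9+6+6+1=22 → 120/195 = 0.6154

0.615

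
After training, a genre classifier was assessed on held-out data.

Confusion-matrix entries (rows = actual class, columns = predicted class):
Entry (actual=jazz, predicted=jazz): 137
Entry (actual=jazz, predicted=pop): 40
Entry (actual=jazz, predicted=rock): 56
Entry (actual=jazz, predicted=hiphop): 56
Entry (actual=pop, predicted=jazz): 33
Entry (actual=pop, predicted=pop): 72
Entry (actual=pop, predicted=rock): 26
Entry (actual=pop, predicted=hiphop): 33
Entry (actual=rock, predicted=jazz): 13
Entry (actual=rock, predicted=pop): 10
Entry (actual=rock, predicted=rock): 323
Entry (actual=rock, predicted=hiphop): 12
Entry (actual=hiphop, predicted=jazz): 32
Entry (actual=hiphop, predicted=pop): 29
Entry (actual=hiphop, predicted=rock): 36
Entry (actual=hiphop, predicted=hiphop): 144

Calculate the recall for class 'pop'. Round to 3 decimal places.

0.439

recall = TP/(TP+FN).
pop: TP=72, FN=33+26+33=92 → 72/164 = 0.4390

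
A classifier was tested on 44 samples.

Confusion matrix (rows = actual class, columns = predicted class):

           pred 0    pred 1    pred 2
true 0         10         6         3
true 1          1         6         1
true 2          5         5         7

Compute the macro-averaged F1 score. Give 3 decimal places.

0.517

Per-class F1 score (2·TP/(2·TP+FP+FN)):
  0: TP=10, FP=1+5=6, FN=6+3=9 → 20/35 = 0.5714
  1: TP=6, FP=6+5=11, FN=1+1=2 → 12/25 = 0.4800
  2: TP=7, FP=3+1=4, FN=5+5=10 → 14/28 = 0.5000
Macro-F1 score = mean = (0.5714 + 0.4800 + 0.5000) / 3 = 0.517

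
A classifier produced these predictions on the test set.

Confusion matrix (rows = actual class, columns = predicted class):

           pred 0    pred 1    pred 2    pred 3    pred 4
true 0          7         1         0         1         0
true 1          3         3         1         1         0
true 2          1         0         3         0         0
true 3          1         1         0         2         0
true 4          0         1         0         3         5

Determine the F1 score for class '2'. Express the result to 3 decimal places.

0.750

F1 score = 2·TP/(2·TP+FP+FN).
2: TP=3, FP=0+1+0+0=1, FN=1+0+0+0=1 → 6/8 = 0.7500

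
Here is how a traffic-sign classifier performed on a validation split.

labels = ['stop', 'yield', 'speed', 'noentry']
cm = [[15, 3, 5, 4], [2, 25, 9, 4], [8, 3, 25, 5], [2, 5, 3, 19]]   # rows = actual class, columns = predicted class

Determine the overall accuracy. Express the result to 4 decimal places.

0.6131

Accuracy = trace / total = (15+25+25+19=84) / 137 = 84/137 = 0.6131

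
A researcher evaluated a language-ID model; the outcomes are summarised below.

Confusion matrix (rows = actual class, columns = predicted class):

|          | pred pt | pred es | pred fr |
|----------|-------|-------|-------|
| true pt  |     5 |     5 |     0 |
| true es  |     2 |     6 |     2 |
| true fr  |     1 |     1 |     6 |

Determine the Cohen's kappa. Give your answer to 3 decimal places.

Observed agreement pₒ = trace/N = 17/28 = 0.6071
Expected agreement pₑ = Σ (rowᵢ·colᵢ)/N² = (10·8 + 10·12 + 8·8)/28² = 0.3367
κ = (pₒ − pₑ)/(1 − pₑ) = (0.6071 − 0.3367)/(1 − 0.3367) = 0.408

0.408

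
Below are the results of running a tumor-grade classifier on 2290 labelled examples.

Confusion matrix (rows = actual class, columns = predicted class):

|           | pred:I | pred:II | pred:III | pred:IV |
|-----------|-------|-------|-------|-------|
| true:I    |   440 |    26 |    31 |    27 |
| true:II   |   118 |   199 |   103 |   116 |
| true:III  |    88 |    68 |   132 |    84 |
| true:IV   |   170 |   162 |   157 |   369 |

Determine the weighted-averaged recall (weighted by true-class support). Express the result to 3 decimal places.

0.498

Per-class recall (TP/(TP+FN)):
  I: TP=440, FN=26+31+27=84 → 440/524 = 0.8397
  II: TP=199, FN=118+103+116=337 → 199/536 = 0.3713
  III: TP=132, FN=88+68+84=240 → 132/372 = 0.3548
  IV: TP=369, FN=170+162+157=489 → 369/858 = 0.4301
Weighted-recall = Σ (supportᵢ/N)·recallᵢ with N=2290: (524/2290)·0.8397 + (536/2290)·0.3713 + (372/2290)·0.3548 + (858/2290)·0.4301 = 0.498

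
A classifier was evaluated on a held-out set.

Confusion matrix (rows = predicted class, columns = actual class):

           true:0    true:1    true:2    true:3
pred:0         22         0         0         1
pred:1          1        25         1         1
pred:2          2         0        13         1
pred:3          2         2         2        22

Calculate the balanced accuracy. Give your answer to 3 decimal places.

0.858

Balanced accuracy = mean of per-class recall.
  0: recall = 22/27 = 0.8148
  1: recall = 25/27 = 0.9259
  2: recall = 13/16 = 0.8125
  3: recall = 22/25 = 0.8800
Mean = (0.8148 + 0.9259 + 0.8125 + 0.8800) / 4 = 0.858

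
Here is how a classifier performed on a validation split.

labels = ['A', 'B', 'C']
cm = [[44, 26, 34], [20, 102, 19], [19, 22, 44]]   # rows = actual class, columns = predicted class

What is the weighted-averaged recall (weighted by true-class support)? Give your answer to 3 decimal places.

0.576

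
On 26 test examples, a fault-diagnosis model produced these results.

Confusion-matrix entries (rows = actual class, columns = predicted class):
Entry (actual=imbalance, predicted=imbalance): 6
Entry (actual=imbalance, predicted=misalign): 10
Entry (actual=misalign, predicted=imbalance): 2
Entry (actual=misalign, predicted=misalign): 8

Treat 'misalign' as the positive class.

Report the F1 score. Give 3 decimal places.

Precision = TP/(TP+FP) = 8/18 = 0.4444
Recall = TP/(TP+FN) = 8/10 = 0.8000
F1 = 2·TP/(2·TP+FP+FN) = 16/28 = 0.571

0.571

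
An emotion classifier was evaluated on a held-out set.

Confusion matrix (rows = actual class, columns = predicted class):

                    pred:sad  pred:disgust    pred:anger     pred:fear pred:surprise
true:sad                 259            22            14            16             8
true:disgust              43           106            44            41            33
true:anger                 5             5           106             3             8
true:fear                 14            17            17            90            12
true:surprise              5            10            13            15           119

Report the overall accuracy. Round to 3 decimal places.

Accuracy = trace / total = (259+106+106+90+119=680) / 1025 = 680/1025 = 0.663

0.663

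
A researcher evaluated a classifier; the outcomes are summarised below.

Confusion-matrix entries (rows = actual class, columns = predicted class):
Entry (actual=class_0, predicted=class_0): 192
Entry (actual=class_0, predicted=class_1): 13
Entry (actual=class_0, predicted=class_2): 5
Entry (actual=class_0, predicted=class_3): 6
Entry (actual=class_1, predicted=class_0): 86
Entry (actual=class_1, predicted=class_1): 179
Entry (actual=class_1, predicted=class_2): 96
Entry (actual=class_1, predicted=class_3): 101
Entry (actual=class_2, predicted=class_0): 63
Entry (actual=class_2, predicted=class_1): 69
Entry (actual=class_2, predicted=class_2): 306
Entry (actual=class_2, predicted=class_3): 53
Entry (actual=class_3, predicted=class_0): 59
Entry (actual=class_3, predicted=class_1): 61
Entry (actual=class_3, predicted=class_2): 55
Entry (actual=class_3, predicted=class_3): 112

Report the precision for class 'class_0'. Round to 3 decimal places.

0.480

One-vs-rest for 'class_0': TP = diagonal; FP = other classes predicted 'class_0'; FN = 'class_0' predicted as other.
precision = TP/(TP+FP).
class_0: TP=192, FP=86+63+59=208 → 192/400 = 0.4800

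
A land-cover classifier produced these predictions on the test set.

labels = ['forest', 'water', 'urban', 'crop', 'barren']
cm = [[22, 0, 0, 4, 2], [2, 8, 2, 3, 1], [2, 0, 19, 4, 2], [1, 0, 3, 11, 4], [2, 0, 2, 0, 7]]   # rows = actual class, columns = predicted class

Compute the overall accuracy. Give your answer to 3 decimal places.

Accuracy = trace / total = (22+8+19+11+7=67) / 101 = 67/101 = 0.663

0.663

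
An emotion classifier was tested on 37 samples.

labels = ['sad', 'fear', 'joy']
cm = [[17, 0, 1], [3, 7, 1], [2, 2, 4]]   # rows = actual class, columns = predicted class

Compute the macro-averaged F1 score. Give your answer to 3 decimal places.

0.707

Per-class F1 score (2·TP/(2·TP+FP+FN)):
  sad: TP=17, FP=3+2=5, FN=0+1=1 → 34/40 = 0.8500
  fear: TP=7, FP=0+2=2, FN=3+1=4 → 14/20 = 0.7000
  joy: TP=4, FP=1+1=2, FN=2+2=4 → 8/14 = 0.5714
Macro-F1 score = mean = (0.8500 + 0.7000 + 0.5714) / 3 = 0.707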